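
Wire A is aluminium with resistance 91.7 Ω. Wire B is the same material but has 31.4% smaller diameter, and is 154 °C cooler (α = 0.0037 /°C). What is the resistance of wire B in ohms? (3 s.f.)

83.8 Ω

R ∝ ρL/d² with ρ ∝ (1+αΔT), so R_B/R_A = (1 − 31.4/100)⁻² × (1 − 0.0037×154)
= 2.125 × 0.4302 = 0.9142
R_B = 0.9142 × 91.7 = 83.8 Ω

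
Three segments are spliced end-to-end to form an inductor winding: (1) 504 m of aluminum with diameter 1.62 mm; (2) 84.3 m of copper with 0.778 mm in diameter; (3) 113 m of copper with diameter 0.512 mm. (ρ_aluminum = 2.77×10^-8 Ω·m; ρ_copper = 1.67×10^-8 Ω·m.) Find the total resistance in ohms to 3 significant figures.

Seg 1: A = π(d/2)² = π(8.1000e-04 m)² = 2.061e-06 m²
R_1 = (2.77×10^-8)(504)/(2.061e-06) = 6.773 Ω
Seg 2: A = π(d/2)² = π(3.8900e-04 m)² = 4.754e-07 m²
R_2 = (1.67×10^-8)(84.3)/(4.754e-07) = 2.961 Ω
Seg 3: A = π(d/2)² = π(2.5600e-04 m)² = 2.059e-07 m²
R_3 = (1.67×10^-8)(113)/(2.059e-07) = 9.166 Ω
R_total = R_1 + R_2 + R_3 = 18.9 Ω

18.9 Ω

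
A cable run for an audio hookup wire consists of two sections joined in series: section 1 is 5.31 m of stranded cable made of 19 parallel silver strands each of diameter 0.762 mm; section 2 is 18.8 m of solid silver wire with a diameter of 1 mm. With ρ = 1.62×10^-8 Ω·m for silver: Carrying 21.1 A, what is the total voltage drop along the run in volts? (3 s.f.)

Section 1: A_strand = π(3.8100e-04)² = 4.560e-07 m²; R₁ = ρL/(N·A_s) = (1.62×10^-8)(5.31)/(19×4.560e-07) = 0.009928 Ω
Section 2: A = π(d/2)² = π(5.0000e-04 m)² = 7.854e-07 m²
R₂ = (1.62×10^-8)(18.8)/(7.854e-07) = 0.3878 Ω
R = R₁ + R₂ = 0.3977 Ω
V = IR = 21.1 × 0.3977 = 8.39 V

8.39 V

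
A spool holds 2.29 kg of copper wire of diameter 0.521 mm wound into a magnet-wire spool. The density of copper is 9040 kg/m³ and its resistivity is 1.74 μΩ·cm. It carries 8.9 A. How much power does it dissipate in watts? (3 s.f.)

ρ = 1.74 μΩ·cm = 1.74×10^-8 Ω·m
A = π(d/2)² = π(2.6050e-04 m)² = 2.1319e-07 m²
L = m/(density·A) = 2.29/(9040×2.1319e-07) = 1188 m
R = ρL/A = (1.74×10^-8)(1188)/(2.1319e-07) = 96.98 Ω
P = I²R = (8.9)² × 96.98 = 7680 W

7680 W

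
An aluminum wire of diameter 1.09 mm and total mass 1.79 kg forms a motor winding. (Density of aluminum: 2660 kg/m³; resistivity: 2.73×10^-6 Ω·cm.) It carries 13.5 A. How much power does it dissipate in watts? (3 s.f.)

3850 W

ρ = 2.73×10^-6 Ω·cm = 2.73×10^-8 Ω·m
A = π(d/2)² = π(5.4500e-04 m)² = 9.3313e-07 m²
L = m/(density·A) = 1.79/(2660×9.3313e-07) = 721.2 m
R = ρL/A = (2.73×10^-8)(721.2)/(9.3313e-07) = 21.1 Ω
P = I²R = (13.5)² × 21.1 = 3850 W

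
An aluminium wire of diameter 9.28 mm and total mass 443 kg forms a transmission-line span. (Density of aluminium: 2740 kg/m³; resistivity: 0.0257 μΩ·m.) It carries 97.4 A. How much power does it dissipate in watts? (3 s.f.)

8620 W

ρ = 0.0257 μΩ·m = 2.57×10^-8 Ω·m
A = π(d/2)² = π(4.6400e-03 m)² = 6.7637e-05 m²
L = m/(density·A) = 443/(2740×6.7637e-05) = 2390 m
R = ρL/A = (2.57×10^-8)(2390)/(6.7637e-05) = 0.9083 Ω
P = I²R = (97.4)² × 0.9083 = 8620 W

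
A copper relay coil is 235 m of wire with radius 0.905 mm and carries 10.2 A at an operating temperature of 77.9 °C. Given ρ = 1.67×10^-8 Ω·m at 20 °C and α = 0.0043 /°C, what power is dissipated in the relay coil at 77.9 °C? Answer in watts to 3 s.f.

198 W

A = πr² = π(9.0500e-04 m)² = 2.573e-06 m²
R₍20₎ = ρL/A = (1.67×10^-8)(235)/(2.573e-06) = 1.525 Ω
R₍77.9₎ = R₍20₎(1 + αΔT) = 1.525 × (1 + 0.0043×57.9) = 1.905 Ω
P = I²R = (10.2)² × 1.905 = 198 W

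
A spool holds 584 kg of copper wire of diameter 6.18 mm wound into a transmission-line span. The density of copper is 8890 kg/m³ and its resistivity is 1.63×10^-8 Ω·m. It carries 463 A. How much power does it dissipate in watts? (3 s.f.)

2.55×10^5 W

A = π(d/2)² = π(3.0900e-03 m)² = 2.9996e-05 m²
L = m/(density·A) = 584/(8890×2.9996e-05) = 2190 m
R = ρL/A = (1.63×10^-8)(2190)/(2.9996e-05) = 1.19 Ω
P = I²R = (463)² × 1.19 = 2.55×10^5 W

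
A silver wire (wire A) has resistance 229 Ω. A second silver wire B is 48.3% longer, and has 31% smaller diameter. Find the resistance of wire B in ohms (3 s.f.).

713 Ω

R ∝ L/d², so R_B/R_A = (1 + 48.3/100) × (1 − 31/100)⁻²
= 1.483 × 2.1 = 3.115
R_B = 3.115 × 229 = 713 Ω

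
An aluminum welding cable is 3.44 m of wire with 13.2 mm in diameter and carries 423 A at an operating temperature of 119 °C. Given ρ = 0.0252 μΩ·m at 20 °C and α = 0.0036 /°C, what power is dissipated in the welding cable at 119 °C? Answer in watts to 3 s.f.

ρ = 0.0252 μΩ·m = 2.52×10^-8 Ω·m
A = π(d/2)² = π(6.6000e-03 m)² = 1.368e-04 m²
R₍20₎ = ρL/A = (2.52×10^-8)(3.44)/(1.368e-04) = 6.335×10^-4 Ω
R₍119₎ = R₍20₎(1 + αΔT) = 6.335×10^-4 × (1 + 0.0036×99) = 8.592×10^-4 Ω
P = I²R = (423)² × 8.592×10^-4 = 154 W

154 W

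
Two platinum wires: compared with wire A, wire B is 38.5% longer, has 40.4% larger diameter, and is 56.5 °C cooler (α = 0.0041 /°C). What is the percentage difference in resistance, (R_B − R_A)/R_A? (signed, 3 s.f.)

-46.0%

R ∝ ρL/d² with ρ ∝ (1+αΔT), so R_B/R_A = (1 + 38.5/100) × (1 + 40.4/100)⁻² × (1 − 0.0041×56.5)
= 1.385 × 0.5073 × 0.7683 = 0.5399
(R_B − R_A)/R_A = 0.5399 − 1 = -46.0%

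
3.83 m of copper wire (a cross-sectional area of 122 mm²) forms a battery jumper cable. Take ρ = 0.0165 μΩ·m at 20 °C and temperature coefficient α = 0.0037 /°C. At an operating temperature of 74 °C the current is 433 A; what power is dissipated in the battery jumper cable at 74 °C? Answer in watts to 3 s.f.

117 W

ρ = 0.0165 μΩ·m = 1.65×10^-8 Ω·m
A = 122 mm² = 1.220e-04 m²
R₍20₎ = ρL/A = (1.65×10^-8)(3.83)/(1.220e-04) = 5.180×10^-4 Ω
R₍74₎ = R₍20₎(1 + αΔT) = 5.180×10^-4 × (1 + 0.0037×54) = 6.215×10^-4 Ω
P = I²R = (433)² × 6.215×10^-4 = 117 W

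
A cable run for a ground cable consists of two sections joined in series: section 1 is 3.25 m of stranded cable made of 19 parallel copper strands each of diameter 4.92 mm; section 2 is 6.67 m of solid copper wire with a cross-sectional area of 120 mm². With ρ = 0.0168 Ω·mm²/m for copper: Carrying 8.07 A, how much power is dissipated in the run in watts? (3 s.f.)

ρ = 0.0168 Ω·mm²/m = 1.68×10^-8 Ω·m
Section 1: A_strand = π(2.4600e-03)² = 1.901e-05 m²; R₁ = ρL/(N·A_s) = (1.68×10^-8)(3.25)/(19×1.901e-05) = 1.512×10^-4 Ω
Section 2: A = 120 mm² = 1.200e-04 m²
R₂ = (1.68×10^-8)(6.67)/(1.200e-04) = 9.338×10^-4 Ω
R = R₁ + R₂ = 0.001085 Ω
P = I²R = (8.07)² × 0.001085 = 0.0707 W

0.0707 W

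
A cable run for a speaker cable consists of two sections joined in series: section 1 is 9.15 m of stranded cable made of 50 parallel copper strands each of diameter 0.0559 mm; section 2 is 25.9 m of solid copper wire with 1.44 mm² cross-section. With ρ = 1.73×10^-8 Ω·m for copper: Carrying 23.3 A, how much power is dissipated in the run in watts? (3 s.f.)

869 W

Section 1: A_strand = π(2.7950e-05)² = 2.454e-09 m²; R₁ = ρL/(N·A_s) = (1.73×10^-8)(9.15)/(50×2.454e-09) = 1.29 Ω
Section 2: A = 1.44 mm² = 1.440e-06 m²
R₂ = (1.73×10^-8)(25.9)/(1.440e-06) = 0.3112 Ω
R = R₁ + R₂ = 1.601 Ω
P = I²R = (23.3)² × 1.601 = 869 W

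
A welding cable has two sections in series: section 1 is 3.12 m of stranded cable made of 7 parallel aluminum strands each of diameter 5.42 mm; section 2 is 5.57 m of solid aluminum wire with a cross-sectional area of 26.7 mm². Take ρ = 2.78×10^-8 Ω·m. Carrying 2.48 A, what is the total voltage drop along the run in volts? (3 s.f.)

Section 1: A_strand = π(2.7100e-03)² = 2.307e-05 m²; R₁ = ρL/(N·A_s) = (2.78×10^-8)(3.12)/(7×2.307e-05) = 5.370×10^-4 Ω
Section 2: A = 26.7 mm² = 2.670e-05 m²
R₂ = (2.78×10^-8)(5.57)/(2.670e-05) = 0.005799 Ω
R = R₁ + R₂ = 0.006337 Ω
V = IR = 2.48 × 0.006337 = 0.0157 V

0.0157 V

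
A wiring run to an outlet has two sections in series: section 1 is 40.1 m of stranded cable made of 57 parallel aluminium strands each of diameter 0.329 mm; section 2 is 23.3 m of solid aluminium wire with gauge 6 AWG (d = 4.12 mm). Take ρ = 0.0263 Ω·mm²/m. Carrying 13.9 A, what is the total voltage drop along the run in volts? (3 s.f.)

ρ = 0.0263 Ω·mm²/m = 2.63×10^-8 Ω·m
Section 1: A_strand = π(1.6450e-04)² = 8.501e-08 m²; R₁ = ρL/(N·A_s) = (2.63×10^-8)(40.1)/(57×8.501e-08) = 0.2176 Ω
Section 2: A = π(4.12/2 mm)² = π(2.0600e-03 m)² = 1.333e-05 m²
R₂ = (2.63×10^-8)(23.3)/(1.333e-05) = 0.04597 Ω
R = R₁ + R₂ = 0.2636 Ω
V = IR = 13.9 × 0.2636 = 3.66 V

3.66 V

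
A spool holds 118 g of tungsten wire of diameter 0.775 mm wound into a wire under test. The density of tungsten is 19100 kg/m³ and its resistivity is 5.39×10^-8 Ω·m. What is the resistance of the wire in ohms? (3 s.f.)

1.50 Ω

A = π(d/2)² = π(3.8750e-04 m)² = 4.7173e-07 m²
L = m/(density·A) = 0.118/(19100×4.7173e-07) = 13.1 m
R = ρL/A = (5.39×10^-8)(13.1)/(4.7173e-07) = 1.50 Ω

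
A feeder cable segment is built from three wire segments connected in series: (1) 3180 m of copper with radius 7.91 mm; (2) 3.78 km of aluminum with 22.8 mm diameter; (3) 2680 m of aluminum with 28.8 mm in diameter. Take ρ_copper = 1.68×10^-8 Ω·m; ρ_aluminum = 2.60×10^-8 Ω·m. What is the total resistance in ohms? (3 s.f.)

Seg 1: A = πr² = π(7.9100e-03 m)² = 1.966e-04 m²
R_1 = (1.68×10^-8)(3180)/(1.966e-04) = 0.2718 Ω
Seg 2: A = π(d/2)² = π(1.1400e-02 m)² = 4.083e-04 m²
R_2 = (2.60×10^-8)(3780)/(4.083e-04) = 0.2407 Ω
Seg 3: A = π(d/2)² = π(1.4400e-02 m)² = 6.514e-04 m²
R_3 = (2.60×10^-8)(2680)/(6.514e-04) = 0.107 Ω
R_total = R_1 + R_2 + R_3 = 0.619 Ω

0.619 Ω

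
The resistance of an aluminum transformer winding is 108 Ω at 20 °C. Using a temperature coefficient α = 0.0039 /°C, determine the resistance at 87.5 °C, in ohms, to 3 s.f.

ΔT = 87.5 − 20 = 67.5 °C
R = R₀(1 + αΔT) = 108 × (1 + 0.0039×67.5) = 108 × 1.263 = 136 Ω

136 Ω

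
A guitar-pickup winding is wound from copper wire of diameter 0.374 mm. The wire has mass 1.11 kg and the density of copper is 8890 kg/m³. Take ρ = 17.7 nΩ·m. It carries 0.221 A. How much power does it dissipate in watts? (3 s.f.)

ρ = 17.7 nΩ·m = 1.77×10^-8 Ω·m
A = π(d/2)² = π(1.8700e-04 m)² = 1.0986e-07 m²
L = m/(density·A) = 1.11/(8890×1.0986e-07) = 1137 m
R = ρL/A = (1.77×10^-8)(1137)/(1.0986e-07) = 183.1 Ω
P = I²R = (0.221)² × 183.1 = 8.94 W

8.94 W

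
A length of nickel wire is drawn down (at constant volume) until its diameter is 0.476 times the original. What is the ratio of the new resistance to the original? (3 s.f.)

Volume constant ⇒ L' = L/r² with r = 0.476. R' = ρL'/A' = ρ(L/r²)/(πr²d₀²/4) = R/r⁴.
Factor = 19.5

19.5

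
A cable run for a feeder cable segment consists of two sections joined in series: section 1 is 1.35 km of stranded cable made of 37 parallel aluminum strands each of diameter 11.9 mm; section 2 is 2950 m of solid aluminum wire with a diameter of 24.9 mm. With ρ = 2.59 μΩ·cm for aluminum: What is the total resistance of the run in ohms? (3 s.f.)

0.165 Ω

ρ = 2.59 μΩ·cm = 2.59×10^-8 Ω·m
Section 1: A_strand = π(5.9500e-03)² = 1.112e-04 m²; R₁ = ρL/(N·A_s) = (2.59×10^-8)(1350)/(37×1.112e-04) = 0.008497 Ω
Section 2: A = π(d/2)² = π(1.2450e-02 m)² = 4.870e-04 m²
R₂ = (2.59×10^-8)(2950)/(4.870e-04) = 0.1569 Ω
R = R₁ + R₂ = 0.165 Ω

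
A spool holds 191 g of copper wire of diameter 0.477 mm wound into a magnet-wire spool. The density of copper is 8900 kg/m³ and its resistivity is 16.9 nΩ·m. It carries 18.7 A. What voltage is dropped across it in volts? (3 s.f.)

ρ = 16.9 nΩ·m = 1.69×10^-8 Ω·m
A = π(d/2)² = π(2.3850e-04 m)² = 1.7870e-07 m²
L = m/(density·A) = 0.191/(8900×1.7870e-07) = 120.1 m
R = ρL/A = (1.69×10^-8)(120.1)/(1.7870e-07) = 11.36 Ω
V = IR = 18.7 × 11.36 = 212 V

212 V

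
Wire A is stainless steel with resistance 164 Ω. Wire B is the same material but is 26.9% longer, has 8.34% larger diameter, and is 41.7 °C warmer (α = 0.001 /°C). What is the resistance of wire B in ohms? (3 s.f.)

185 Ω

R ∝ ρL/d² with ρ ∝ (1+αΔT), so R_B/R_A = (1 + 26.9/100) × (1 + 8.34/100)⁻² × (1 + 0.001×41.7)
= 1.269 × 0.852 × 1.042 = 1.126
R_B = 1.126 × 164 = 185 Ω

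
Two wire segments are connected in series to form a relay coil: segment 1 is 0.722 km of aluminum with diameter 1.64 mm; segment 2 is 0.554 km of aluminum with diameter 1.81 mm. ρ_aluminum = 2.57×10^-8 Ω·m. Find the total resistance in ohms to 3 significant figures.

14.3 Ω

Segment 1: A = π(d/2)² = π(8.2000e-04 m)² = 2.112e-06 m²
R₁ = ρL/A = (2.57×10^-8)(722)/(2.112e-06) = 8.784 Ω
Segment 2: A = π(d/2)² = π(9.0500e-04 m)² = 2.573e-06 m²
R₂ = (2.57×10^-8)(554)/(2.573e-06) = 5.533 Ω
R = R₁ + R₂ = 14.3 Ω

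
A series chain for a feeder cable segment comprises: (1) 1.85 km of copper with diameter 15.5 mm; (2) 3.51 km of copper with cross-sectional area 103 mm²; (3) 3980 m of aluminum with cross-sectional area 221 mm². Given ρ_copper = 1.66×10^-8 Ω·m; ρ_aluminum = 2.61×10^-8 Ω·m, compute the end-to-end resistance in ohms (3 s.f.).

1.20 Ω

Seg 1: A = π(d/2)² = π(7.7500e-03 m)² = 1.887e-04 m²
R_1 = (1.66×10^-8)(1850)/(1.887e-04) = 0.1628 Ω
Seg 2: A = 103 mm² = 1.030e-04 m²
R_2 = (1.66×10^-8)(3510)/(1.030e-04) = 0.5657 Ω
Seg 3: A = 221 mm² = 2.210e-04 m²
R_3 = (2.61×10^-8)(3980)/(2.210e-04) = 0.47 Ω
R_total = R_1 + R_2 + R_3 = 1.20 Ω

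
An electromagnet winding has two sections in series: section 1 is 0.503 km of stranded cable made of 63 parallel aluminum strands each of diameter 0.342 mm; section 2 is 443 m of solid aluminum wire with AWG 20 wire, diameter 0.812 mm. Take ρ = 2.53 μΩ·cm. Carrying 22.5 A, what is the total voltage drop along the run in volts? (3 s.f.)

ρ = 2.53 μΩ·cm = 2.53×10^-8 Ω·m
Section 1: A_strand = π(1.7100e-04)² = 9.186e-08 m²; R₁ = ρL/(N·A_s) = (2.53×10^-8)(503)/(63×9.186e-08) = 2.199 Ω
Section 2: A = π(0.812/2 mm)² = π(4.0600e-04 m)² = 5.178e-07 m²
R₂ = (2.53×10^-8)(443)/(5.178e-07) = 21.64 Ω
R = R₁ + R₂ = 23.84 Ω
V = IR = 22.5 × 23.84 = 536 V

536 V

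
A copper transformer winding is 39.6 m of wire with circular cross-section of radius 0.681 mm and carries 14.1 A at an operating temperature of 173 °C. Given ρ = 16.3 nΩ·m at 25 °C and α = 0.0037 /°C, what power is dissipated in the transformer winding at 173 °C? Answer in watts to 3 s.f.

136 W

ρ = 16.3 nΩ·m = 1.63×10^-8 Ω·m
A = πr² = π(6.8100e-04 m)² = 1.457e-06 m²
R₍25₎ = ρL/A = (1.63×10^-8)(39.6)/(1.457e-06) = 0.443 Ω
R₍173₎ = R₍25₎(1 + αΔT) = 0.443 × (1 + 0.0037×148) = 0.6856 Ω
P = I²R = (14.1)² × 0.6856 = 136 W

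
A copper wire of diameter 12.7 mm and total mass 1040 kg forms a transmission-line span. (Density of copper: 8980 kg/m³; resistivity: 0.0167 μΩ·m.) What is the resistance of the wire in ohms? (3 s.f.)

0.121 Ω

ρ = 0.0167 μΩ·m = 1.67×10^-8 Ω·m
A = π(d/2)² = π(6.3500e-03 m)² = 1.2668e-04 m²
L = m/(density·A) = 1040/(8980×1.2668e-04) = 914.2 m
R = ρL/A = (1.67×10^-8)(914.2)/(1.2668e-04) = 0.121 Ω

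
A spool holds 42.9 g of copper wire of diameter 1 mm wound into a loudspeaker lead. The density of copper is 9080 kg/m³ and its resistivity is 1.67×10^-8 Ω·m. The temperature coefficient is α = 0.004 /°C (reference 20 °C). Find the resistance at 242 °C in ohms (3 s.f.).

0.241 Ω

A = π(d/2)² = π(5.0000e-04 m)² = 7.8540e-07 m²
L = m/(density·A) = 0.0429/(9080×7.8540e-07) = 6.016 m
R = ρL/A = (1.67×10^-8)(6.016)/(7.8540e-07) = 0.1279 Ω
R(242 °C) = 0.1279 × (1 + 0.004×222) = 0.241 Ω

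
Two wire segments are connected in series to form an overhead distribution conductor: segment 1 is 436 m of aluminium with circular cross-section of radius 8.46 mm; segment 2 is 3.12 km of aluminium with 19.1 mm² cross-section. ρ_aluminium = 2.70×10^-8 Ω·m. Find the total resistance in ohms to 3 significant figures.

Segment 1: A = πr² = π(8.4600e-03 m)² = 2.248e-04 m²
R₁ = ρL/A = (2.70×10^-8)(436)/(2.248e-04) = 0.05236 Ω
Segment 2: A = 19.1 mm² = 1.910e-05 m²
R₂ = (2.70×10^-8)(3120)/(1.910e-05) = 4.41 Ω
R = R₁ + R₂ = 4.46 Ω

4.46 Ω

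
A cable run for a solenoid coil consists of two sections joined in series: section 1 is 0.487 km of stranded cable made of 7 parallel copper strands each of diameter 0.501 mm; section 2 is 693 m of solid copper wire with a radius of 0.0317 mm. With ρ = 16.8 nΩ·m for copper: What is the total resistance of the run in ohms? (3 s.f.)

3690 Ω

ρ = 16.8 nΩ·m = 1.68×10^-8 Ω·m
Section 1: A_strand = π(2.5050e-04)² = 1.971e-07 m²; R₁ = ρL/(N·A_s) = (1.68×10^-8)(487)/(7×1.971e-07) = 5.929 Ω
Section 2: A = πr² = π(3.1700e-05 m)² = 3.157e-09 m²
R₂ = (1.68×10^-8)(693)/(3.157e-09) = 3688 Ω
R = R₁ + R₂ = 3690 Ω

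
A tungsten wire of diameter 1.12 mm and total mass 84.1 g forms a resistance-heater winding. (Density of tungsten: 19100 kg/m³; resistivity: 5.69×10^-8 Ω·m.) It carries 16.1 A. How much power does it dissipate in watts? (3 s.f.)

A = π(d/2)² = π(5.6000e-04 m)² = 9.8520e-07 m²
L = m/(density·A) = 0.0841/(19100×9.8520e-07) = 4.469 m
R = ρL/A = (5.69×10^-8)(4.469)/(9.8520e-07) = 0.2581 Ω
P = I²R = (16.1)² × 0.2581 = 66.9 W

66.9 W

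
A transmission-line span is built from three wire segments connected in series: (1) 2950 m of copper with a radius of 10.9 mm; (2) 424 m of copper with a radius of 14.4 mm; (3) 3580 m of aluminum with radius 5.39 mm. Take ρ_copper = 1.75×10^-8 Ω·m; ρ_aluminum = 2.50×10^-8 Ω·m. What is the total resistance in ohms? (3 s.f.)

1.13 Ω

Seg 1: A = πr² = π(1.0900e-02 m)² = 3.733e-04 m²
R_1 = (1.75×10^-8)(2950)/(3.733e-04) = 0.1383 Ω
Seg 2: A = πr² = π(1.4400e-02 m)² = 6.514e-04 m²
R_2 = (1.75×10^-8)(424)/(6.514e-04) = 0.01139 Ω
Seg 3: A = πr² = π(5.3900e-03 m)² = 9.127e-05 m²
R_3 = (2.50×10^-8)(3580)/(9.127e-05) = 0.9806 Ω
R_total = R_1 + R_2 + R_3 = 1.13 Ω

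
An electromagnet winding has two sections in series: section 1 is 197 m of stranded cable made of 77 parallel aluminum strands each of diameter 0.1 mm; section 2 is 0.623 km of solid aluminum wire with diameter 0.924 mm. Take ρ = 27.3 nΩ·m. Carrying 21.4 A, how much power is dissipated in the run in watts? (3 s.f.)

ρ = 27.3 nΩ·m = 2.73×10^-8 Ω·m
Section 1: A_strand = π(5.0000e-05)² = 7.854e-09 m²; R₁ = ρL/(N·A_s) = (2.73×10^-8)(197)/(77×7.854e-09) = 8.893 Ω
Section 2: A = π(d/2)² = π(4.6200e-04 m)² = 6.706e-07 m²
R₂ = (2.73×10^-8)(623)/(6.706e-07) = 25.36 Ω
R = R₁ + R₂ = 34.26 Ω
P = I²R = (21.4)² × 34.26 = 15700 W

15700 W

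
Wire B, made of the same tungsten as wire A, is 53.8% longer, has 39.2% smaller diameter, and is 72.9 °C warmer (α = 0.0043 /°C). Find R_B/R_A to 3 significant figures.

5.46

R ∝ ρL/d² with ρ ∝ (1+αΔT), so R_B/R_A = (1 + 53.8/100) × (1 − 39.2/100)⁻² × (1 + 0.0043×72.9)
= 1.538 × 2.705 × 1.313 = 5.46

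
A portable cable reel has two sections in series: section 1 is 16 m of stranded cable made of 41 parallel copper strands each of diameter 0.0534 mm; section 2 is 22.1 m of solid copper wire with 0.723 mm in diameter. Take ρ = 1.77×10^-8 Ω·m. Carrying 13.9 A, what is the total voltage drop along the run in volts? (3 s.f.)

56.1 V

Section 1: A_strand = π(2.6700e-05)² = 2.240e-09 m²; R₁ = ρL/(N·A_s) = (1.77×10^-8)(16)/(41×2.240e-09) = 3.084 Ω
Section 2: A = π(d/2)² = π(3.6150e-04 m)² = 4.106e-07 m²
R₂ = (1.77×10^-8)(22.1)/(4.106e-07) = 0.9528 Ω
R = R₁ + R₂ = 4.037 Ω
V = IR = 13.9 × 4.037 = 56.1 V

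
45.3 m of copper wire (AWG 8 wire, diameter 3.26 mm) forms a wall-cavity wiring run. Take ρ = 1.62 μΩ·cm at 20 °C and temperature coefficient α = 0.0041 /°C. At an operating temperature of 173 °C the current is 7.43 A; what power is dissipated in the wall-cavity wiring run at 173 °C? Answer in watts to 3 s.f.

7.90 W

ρ = 1.62 μΩ·cm = 1.62×10^-8 Ω·m
A = π(3.26/2 mm)² = π(1.6300e-03 m)² = 8.347e-06 m²
R₍20₎ = ρL/A = (1.62×10^-8)(45.3)/(8.347e-06) = 0.08792 Ω
R₍173₎ = R₍20₎(1 + αΔT) = 0.08792 × (1 + 0.0041×153) = 0.1431 Ω
P = I²R = (7.43)² × 0.1431 = 7.90 W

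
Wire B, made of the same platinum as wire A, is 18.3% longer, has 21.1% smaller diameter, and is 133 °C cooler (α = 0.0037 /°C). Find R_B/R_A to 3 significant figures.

0.965

R ∝ ρL/d² with ρ ∝ (1+αΔT), so R_B/R_A = (1 + 18.3/100) × (1 − 21.1/100)⁻² × (1 − 0.0037×133)
= 1.183 × 1.606 × 0.5079 = 0.965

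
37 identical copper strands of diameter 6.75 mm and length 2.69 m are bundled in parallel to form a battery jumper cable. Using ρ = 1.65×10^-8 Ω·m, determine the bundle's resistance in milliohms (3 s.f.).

0.0335 mΩ

A_strand = π(3.3750e-03 m)² = 3.578e-05 m²
R_strand = ρL/A = (1.65×10^-8)(2.69)/(3.578e-05) = 0.00124 Ω
R_total = R_strand/N = 0.00124/37 = 0.0335 mΩ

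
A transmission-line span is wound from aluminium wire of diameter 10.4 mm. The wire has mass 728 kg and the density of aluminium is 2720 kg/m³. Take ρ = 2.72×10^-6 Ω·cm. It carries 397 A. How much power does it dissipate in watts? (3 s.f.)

ρ = 2.72×10^-6 Ω·cm = 2.72×10^-8 Ω·m
A = π(d/2)² = π(5.2000e-03 m)² = 8.4949e-05 m²
L = m/(density·A) = 728/(2720×8.4949e-05) = 3151 m
R = ρL/A = (2.72×10^-8)(3151)/(8.4949e-05) = 1.009 Ω
P = I²R = (397)² × 1.009 = 1.59×10^5 W

1.59×10^5 W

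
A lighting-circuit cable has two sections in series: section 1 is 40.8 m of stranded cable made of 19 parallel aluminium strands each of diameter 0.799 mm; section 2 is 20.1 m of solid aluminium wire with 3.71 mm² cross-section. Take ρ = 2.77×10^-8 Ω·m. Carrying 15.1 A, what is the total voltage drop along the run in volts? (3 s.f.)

Section 1: A_strand = π(3.9950e-04)² = 5.014e-07 m²; R₁ = ρL/(N·A_s) = (2.77×10^-8)(40.8)/(19×5.014e-07) = 0.1186 Ω
Section 2: A = 3.71 mm² = 3.710e-06 m²
R₂ = (2.77×10^-8)(20.1)/(3.710e-06) = 0.1501 Ω
R = R₁ + R₂ = 0.2687 Ω
V = IR = 15.1 × 0.2687 = 4.06 V

4.06 V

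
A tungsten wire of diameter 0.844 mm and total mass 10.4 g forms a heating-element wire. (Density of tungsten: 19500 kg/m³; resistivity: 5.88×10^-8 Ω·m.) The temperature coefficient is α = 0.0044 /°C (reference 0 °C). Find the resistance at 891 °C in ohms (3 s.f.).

A = π(d/2)² = π(4.2200e-04 m)² = 5.5947e-07 m²
L = m/(density·A) = 0.0104/(19500×5.5947e-07) = 0.9533 m
R = ρL/A = (5.88×10^-8)(0.9533)/(5.5947e-07) = 0.1002 Ω
R(891 °C) = 0.1002 × (1 + 0.0044×891) = 0.493 Ω

0.493 Ω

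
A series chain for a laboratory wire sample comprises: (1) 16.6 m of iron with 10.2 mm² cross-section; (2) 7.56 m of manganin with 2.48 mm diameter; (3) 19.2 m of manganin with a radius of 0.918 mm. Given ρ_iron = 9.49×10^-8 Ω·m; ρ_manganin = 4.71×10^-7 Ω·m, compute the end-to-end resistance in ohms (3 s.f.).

Seg 1: A = 10.2 mm² = 1.020e-05 m²
R_1 = (9.49×10^-8)(16.6)/(1.020e-05) = 0.1544 Ω
Seg 2: A = π(d/2)² = π(1.2400e-03 m)² = 4.831e-06 m²
R_2 = (4.71×10^-7)(7.56)/(4.831e-06) = 0.7371 Ω
Seg 3: A = πr² = π(9.1800e-04 m)² = 2.647e-06 m²
R_3 = (4.71×10^-7)(19.2)/(2.647e-06) = 3.416 Ω
R_total = R_1 + R_2 + R_3 = 4.31 Ω

4.31 Ω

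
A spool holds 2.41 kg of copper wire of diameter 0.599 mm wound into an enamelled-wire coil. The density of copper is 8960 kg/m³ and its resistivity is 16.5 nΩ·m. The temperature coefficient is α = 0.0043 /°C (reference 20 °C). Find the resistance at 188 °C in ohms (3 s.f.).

ρ = 16.5 nΩ·m = 1.65×10^-8 Ω·m
A = π(d/2)² = π(2.9950e-04 m)² = 2.8180e-07 m²
L = m/(density·A) = 2.41/(8960×2.8180e-07) = 954.5 m
R = ρL/A = (1.65×10^-8)(954.5)/(2.8180e-07) = 55.89 Ω
R(188 °C) = 55.89 × (1 + 0.0043×168) = 96.3 Ω

96.3 Ω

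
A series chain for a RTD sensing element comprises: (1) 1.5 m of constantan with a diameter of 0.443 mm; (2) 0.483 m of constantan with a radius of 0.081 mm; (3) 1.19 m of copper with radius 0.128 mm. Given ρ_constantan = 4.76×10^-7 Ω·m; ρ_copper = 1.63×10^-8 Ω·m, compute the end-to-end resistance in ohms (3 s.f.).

16.2 Ω

Seg 1: A = π(d/2)² = π(2.2150e-04 m)² = 1.541e-07 m²
R_1 = (4.76×10^-7)(1.5)/(1.541e-07) = 4.632 Ω
Seg 2: A = πr² = π(8.1000e-05 m)² = 2.061e-08 m²
R_2 = (4.76×10^-7)(0.483)/(2.061e-08) = 11.15 Ω
Seg 3: A = πr² = π(1.2800e-04 m)² = 5.147e-08 m²
R_3 = (1.63×10^-8)(1.19)/(5.147e-08) = 0.3768 Ω
R_total = R_1 + R_2 + R_3 = 16.2 Ω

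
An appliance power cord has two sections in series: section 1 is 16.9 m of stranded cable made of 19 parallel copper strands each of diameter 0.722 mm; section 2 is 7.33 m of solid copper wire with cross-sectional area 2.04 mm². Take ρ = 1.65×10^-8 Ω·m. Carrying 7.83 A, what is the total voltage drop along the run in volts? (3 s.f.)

0.745 V

Section 1: A_strand = π(3.6100e-04)² = 4.094e-07 m²; R₁ = ρL/(N·A_s) = (1.65×10^-8)(16.9)/(19×4.094e-07) = 0.03585 Ω
Section 2: A = 2.04 mm² = 2.040e-06 m²
R₂ = (1.65×10^-8)(7.33)/(2.040e-06) = 0.05929 Ω
R = R₁ + R₂ = 0.09513 Ω
V = IR = 7.83 × 0.09513 = 0.745 V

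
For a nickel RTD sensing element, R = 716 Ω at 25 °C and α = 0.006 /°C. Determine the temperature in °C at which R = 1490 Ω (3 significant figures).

R = R₀(1 + α(T − T₀)) ⇒ T = T₀ + (R/R₀ − 1)/α
T = 25 + (1490/716 − 1)/0.006 = 25 + (1.081)/0.006 = 205 °C

205 °C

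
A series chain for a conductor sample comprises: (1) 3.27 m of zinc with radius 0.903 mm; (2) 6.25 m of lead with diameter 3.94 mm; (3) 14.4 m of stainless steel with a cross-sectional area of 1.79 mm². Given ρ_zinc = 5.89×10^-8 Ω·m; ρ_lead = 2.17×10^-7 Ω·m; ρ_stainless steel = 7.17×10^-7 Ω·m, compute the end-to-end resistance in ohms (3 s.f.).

Seg 1: A = πr² = π(9.0300e-04 m)² = 2.562e-06 m²
R_1 = (5.89×10^-8)(3.27)/(2.562e-06) = 0.07519 Ω
Seg 2: A = π(d/2)² = π(1.9700e-03 m)² = 1.219e-05 m²
R_2 = (2.17×10^-7)(6.25)/(1.219e-05) = 0.1112 Ω
Seg 3: A = 1.79 mm² = 1.790e-06 m²
R_3 = (7.17×10^-7)(14.4)/(1.790e-06) = 5.768 Ω
R_total = R_1 + R_2 + R_3 = 5.95 Ω

5.95 Ω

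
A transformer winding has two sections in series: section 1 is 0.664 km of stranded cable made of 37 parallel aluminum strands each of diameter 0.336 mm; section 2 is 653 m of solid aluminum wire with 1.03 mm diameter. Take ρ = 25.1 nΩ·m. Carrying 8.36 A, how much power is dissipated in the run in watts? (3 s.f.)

ρ = 25.1 nΩ·m = 2.51×10^-8 Ω·m
Section 1: A_strand = π(1.6800e-04)² = 8.867e-08 m²; R₁ = ρL/(N·A_s) = (2.51×10^-8)(664)/(37×8.867e-08) = 5.08 Ω
Section 2: A = π(d/2)² = π(5.1500e-04 m)² = 8.332e-07 m²
R₂ = (2.51×10^-8)(653)/(8.332e-07) = 19.67 Ω
R = R₁ + R₂ = 24.75 Ω
P = I²R = (8.36)² × 24.75 = 1730 W

1730 W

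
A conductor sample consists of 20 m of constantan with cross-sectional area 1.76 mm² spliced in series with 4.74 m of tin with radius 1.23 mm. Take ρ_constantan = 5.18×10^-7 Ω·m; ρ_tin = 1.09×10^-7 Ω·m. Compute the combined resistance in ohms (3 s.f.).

Segment 1: A = 1.76 mm² = 1.760e-06 m²
R₁ = ρL/A = (5.18×10^-7)(20)/(1.760e-06) = 5.886 Ω
Segment 2: A = πr² = π(1.2300e-03 m)² = 4.753e-06 m²
R₂ = (1.09×10^-7)(4.74)/(4.753e-06) = 0.1087 Ω
R = R₁ + R₂ = 6.00 Ω

6.00 Ω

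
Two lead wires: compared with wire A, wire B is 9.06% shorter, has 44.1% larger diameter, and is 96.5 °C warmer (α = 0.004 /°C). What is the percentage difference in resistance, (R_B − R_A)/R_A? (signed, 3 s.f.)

-39.3%

R ∝ ρL/d² with ρ ∝ (1+αΔT), so R_B/R_A = (1 − 9.06/100) × (1 + 44.1/100)⁻² × (1 + 0.004×96.5)
= 0.9094 × 0.4816 × 1.386 = 0.607
(R_B − R_A)/R_A = 0.607 − 1 = -39.3%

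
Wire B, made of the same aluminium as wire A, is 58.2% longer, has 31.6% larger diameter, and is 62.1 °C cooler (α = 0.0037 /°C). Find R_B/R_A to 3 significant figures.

R ∝ ρL/d² with ρ ∝ (1+αΔT), so R_B/R_A = (1 + 58.2/100) × (1 + 31.6/100)⁻² × (1 − 0.0037×62.1)
= 1.582 × 0.5774 × 0.7702 = 0.704

0.704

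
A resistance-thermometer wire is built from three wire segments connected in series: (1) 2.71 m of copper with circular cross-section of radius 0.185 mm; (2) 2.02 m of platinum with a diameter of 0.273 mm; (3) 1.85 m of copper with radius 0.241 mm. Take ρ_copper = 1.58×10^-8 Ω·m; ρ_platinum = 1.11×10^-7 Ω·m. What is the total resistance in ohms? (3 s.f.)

4.39 Ω

Seg 1: A = πr² = π(1.8500e-04 m)² = 1.075e-07 m²
R_1 = (1.58×10^-8)(2.71)/(1.075e-07) = 0.3982 Ω
Seg 2: A = π(d/2)² = π(1.3650e-04 m)² = 5.853e-08 m²
R_2 = (1.11×10^-7)(2.02)/(5.853e-08) = 3.831 Ω
Seg 3: A = πr² = π(2.4100e-04 m)² = 1.825e-07 m²
R_3 = (1.58×10^-8)(1.85)/(1.825e-07) = 0.1602 Ω
R_total = R_1 + R_2 + R_3 = 4.39 Ω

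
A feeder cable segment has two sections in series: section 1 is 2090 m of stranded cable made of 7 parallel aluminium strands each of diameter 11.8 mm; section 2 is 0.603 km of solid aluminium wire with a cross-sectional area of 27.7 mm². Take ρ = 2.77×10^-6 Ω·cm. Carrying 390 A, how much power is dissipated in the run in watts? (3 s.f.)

ρ = 2.77×10^-6 Ω·cm = 2.77×10^-8 Ω·m
Section 1: A_strand = π(5.9000e-03)² = 1.094e-04 m²; R₁ = ρL/(N·A_s) = (2.77×10^-8)(2090)/(7×1.094e-04) = 0.07563 Ω
Section 2: A = 27.7 mm² = 2.770e-05 m²
R₂ = (2.77×10^-8)(603)/(2.770e-05) = 0.603 Ω
R = R₁ + R₂ = 0.6786 Ω
P = I²R = (390)² × 0.6786 = 1.03×10^5 W

1.03×10^5 W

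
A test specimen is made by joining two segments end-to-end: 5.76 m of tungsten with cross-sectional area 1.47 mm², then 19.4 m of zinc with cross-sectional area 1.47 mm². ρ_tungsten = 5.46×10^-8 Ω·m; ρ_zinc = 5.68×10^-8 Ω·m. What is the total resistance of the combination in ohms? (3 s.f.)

0.964 Ω

Segment 1: A = 1.47 mm² = 1.470e-06 m²
R₁ = ρL/A = (5.46×10^-8)(5.76)/(1.470e-06) = 0.2139 Ω
R₂ = (5.68×10^-8)(19.4)/(1.470e-06) = 0.7496 Ω
R = R₁ + R₂ = 0.964 Ω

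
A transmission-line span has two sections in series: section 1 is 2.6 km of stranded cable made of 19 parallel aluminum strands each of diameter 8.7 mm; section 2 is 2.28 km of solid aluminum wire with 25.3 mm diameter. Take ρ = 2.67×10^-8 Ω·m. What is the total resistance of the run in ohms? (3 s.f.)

Section 1: A_strand = π(4.3500e-03)² = 5.945e-05 m²; R₁ = ρL/(N·A_s) = (2.67×10^-8)(2600)/(19×5.945e-05) = 0.06146 Ω
Section 2: A = π(d/2)² = π(1.2650e-02 m)² = 5.027e-04 m²
R₂ = (2.67×10^-8)(2280)/(5.027e-04) = 0.1211 Ω
R = R₁ + R₂ = 0.183 Ω

0.183 Ω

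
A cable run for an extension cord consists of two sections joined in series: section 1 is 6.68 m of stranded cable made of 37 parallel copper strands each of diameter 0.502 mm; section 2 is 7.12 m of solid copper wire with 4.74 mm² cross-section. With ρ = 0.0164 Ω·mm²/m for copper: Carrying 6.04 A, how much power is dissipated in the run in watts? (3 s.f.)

ρ = 0.0164 Ω·mm²/m = 1.64×10^-8 Ω·m
Section 1: A_strand = π(2.5100e-04)² = 1.979e-07 m²; R₁ = ρL/(N·A_s) = (1.64×10^-8)(6.68)/(37×1.979e-07) = 0.01496 Ω
Section 2: A = 4.74 mm² = 4.740e-06 m²
R₂ = (1.64×10^-8)(7.12)/(4.740e-06) = 0.02463 Ω
R = R₁ + R₂ = 0.03959 Ω
P = I²R = (6.04)² × 0.03959 = 1.44 W

1.44 W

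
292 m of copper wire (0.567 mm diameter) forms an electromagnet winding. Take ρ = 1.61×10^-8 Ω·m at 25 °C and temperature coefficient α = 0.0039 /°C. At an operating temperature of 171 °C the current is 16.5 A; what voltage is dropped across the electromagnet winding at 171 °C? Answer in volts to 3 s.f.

A = π(d/2)² = π(2.8350e-04 m)² = 2.525e-07 m²
R₍25₎ = ρL/A = (1.61×10^-8)(292)/(2.525e-07) = 18.62 Ω
R₍171₎ = R₍25₎(1 + αΔT) = 18.62 × (1 + 0.0039×146) = 29.22 Ω
V = IR = 16.5 × 29.22 = 482 V

482 V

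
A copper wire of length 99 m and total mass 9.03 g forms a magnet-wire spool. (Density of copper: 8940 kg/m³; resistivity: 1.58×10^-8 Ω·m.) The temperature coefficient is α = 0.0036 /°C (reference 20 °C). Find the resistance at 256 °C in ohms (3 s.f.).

284 Ω

A = m/(density·L) = 0.00903/(8940×99) = 1.0203e-08 m²
R = ρL/A = (1.58×10^-8)(99)/(1.0203e-08) = 153.3 Ω
R(256 °C) = 153.3 × (1 + 0.0036×236) = 284 Ω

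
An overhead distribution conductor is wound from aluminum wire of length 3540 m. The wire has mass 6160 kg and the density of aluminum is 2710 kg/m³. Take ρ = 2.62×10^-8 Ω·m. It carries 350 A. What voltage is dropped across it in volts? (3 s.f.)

50.6 V

A = m/(density·L) = 6160/(2710×3540) = 6.4211e-04 m²
R = ρL/A = (2.62×10^-8)(3540)/(6.4211e-04) = 0.1444 Ω
V = IR = 350 × 0.1444 = 50.6 V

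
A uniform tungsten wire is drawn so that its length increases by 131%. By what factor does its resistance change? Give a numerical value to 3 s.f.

k = 1 + 131/100 = 2.31; volume constant ⇒ A' = A/k, so R' = k²R.
Factor = 5.34

5.34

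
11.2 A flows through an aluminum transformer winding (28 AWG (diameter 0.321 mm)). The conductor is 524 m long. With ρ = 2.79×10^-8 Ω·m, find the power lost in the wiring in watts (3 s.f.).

A = π(0.321/2 mm)² = π(1.6050e-04 m)² = 8.093e-08 m²
R = ρL/A = (2.79×10^-8)(524)/(8.093e-08) = 180.6 Ω
P = I²R = (11.2)² × 180.6 = 22700 W

22700 W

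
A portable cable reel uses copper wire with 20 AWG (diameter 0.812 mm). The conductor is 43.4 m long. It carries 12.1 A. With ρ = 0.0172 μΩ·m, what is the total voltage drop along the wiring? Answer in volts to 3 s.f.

17.4 V

ρ = 0.0172 μΩ·m = 1.72×10^-8 Ω·m
A = π(0.812/2 mm)² = π(4.0600e-04 m)² = 5.178e-07 m²
R = ρL/A = (1.72×10^-8)(43.4)/(5.178e-07) = 1.442 Ω
V = IR = 12.1 × 1.442 = 17.4 V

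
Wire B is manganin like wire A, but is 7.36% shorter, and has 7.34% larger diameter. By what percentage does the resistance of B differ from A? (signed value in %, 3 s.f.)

R ∝ L/d², so R_B/R_A = (1 − 7.36/100) × (1 + 7.34/100)⁻²
= 0.9264 × 0.8679 = 0.804
(R_B − R_A)/R_A = 0.804 − 1 = -19.6%

-19.6%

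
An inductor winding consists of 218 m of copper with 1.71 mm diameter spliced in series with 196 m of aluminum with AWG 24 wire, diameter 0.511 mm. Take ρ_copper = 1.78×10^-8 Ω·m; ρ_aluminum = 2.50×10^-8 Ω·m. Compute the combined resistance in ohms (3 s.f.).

25.6 Ω

Segment 1: A = π(d/2)² = π(8.5500e-04 m)² = 2.297e-06 m²
R₁ = ρL/A = (1.78×10^-8)(218)/(2.297e-06) = 1.69 Ω
Segment 2: A = π(0.511/2 mm)² = π(2.5550e-04 m)² = 2.051e-07 m²
R₂ = (2.50×10^-8)(196)/(2.051e-07) = 23.89 Ω
R = R₁ + R₂ = 25.6 Ω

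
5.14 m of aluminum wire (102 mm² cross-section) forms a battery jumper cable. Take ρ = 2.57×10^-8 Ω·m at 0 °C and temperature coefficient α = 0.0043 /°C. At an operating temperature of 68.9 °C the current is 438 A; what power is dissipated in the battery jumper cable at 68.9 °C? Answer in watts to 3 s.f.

322 W

A = 102 mm² = 1.020e-04 m²
R₍0₎ = ρL/A = (2.57×10^-8)(5.14)/(1.020e-04) = 0.001295 Ω
R₍68.9₎ = R₍0₎(1 + αΔT) = 0.001295 × (1 + 0.0043×68.9) = 0.001679 Ω
P = I²R = (438)² × 0.001679 = 322 W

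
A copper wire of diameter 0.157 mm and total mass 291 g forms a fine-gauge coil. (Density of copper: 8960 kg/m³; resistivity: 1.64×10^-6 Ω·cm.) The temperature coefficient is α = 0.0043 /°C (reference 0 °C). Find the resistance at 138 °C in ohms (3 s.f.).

2260 Ω

ρ = 1.64×10^-6 Ω·cm = 1.64×10^-8 Ω·m
A = π(d/2)² = π(7.8500e-05 m)² = 1.9359e-08 m²
L = m/(density·A) = 0.291/(8960×1.9359e-08) = 1678 m
R = ρL/A = (1.64×10^-8)(1678)/(1.9359e-08) = 1421 Ω
R(138 °C) = 1421 × (1 + 0.0043×138) = 2260 Ω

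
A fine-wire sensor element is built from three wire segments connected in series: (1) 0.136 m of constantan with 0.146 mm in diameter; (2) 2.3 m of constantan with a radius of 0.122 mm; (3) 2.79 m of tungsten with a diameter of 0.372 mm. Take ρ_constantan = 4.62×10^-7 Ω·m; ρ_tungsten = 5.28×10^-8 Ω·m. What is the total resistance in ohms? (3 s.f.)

Seg 1: A = π(d/2)² = π(7.3000e-05 m)² = 1.674e-08 m²
R_1 = (4.62×10^-7)(0.136)/(1.674e-08) = 3.753 Ω
Seg 2: A = πr² = π(1.2200e-04 m)² = 4.676e-08 m²
R_2 = (4.62×10^-7)(2.3)/(4.676e-08) = 22.72 Ω
Seg 3: A = π(d/2)² = π(1.8600e-04 m)² = 1.087e-07 m²
R_3 = (5.28×10^-8)(2.79)/(1.087e-07) = 1.355 Ω
R_total = R_1 + R_2 + R_3 = 27.8 Ω

27.8 Ω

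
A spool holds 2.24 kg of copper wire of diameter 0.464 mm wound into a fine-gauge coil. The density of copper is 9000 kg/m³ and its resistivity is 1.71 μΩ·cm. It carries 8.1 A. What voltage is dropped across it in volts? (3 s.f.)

ρ = 1.71 μΩ·cm = 1.71×10^-8 Ω·m
A = π(d/2)² = π(2.3200e-04 m)² = 1.6909e-07 m²
L = m/(density·A) = 2.24/(9000×1.6909e-07) = 1472 m
R = ρL/A = (1.71×10^-8)(1472)/(1.6909e-07) = 148.9 Ω
V = IR = 8.1 × 148.9 = 1210 V

1210 V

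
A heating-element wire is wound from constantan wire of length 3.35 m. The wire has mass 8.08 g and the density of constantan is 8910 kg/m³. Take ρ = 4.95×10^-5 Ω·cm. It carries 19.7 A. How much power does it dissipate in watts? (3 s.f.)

2380 W

ρ = 4.95×10^-5 Ω·cm = 4.95×10^-7 Ω·m
A = m/(density·L) = 0.00808/(8910×3.35) = 2.7070e-07 m²
R = ρL/A = (4.95×10^-7)(3.35)/(2.7070e-07) = 6.126 Ω
P = I²R = (19.7)² × 6.126 = 2380 W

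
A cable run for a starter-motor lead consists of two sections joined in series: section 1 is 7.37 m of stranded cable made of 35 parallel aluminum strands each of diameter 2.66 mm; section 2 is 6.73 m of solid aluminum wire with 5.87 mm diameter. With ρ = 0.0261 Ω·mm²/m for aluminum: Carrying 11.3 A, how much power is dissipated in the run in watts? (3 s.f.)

0.955 W

ρ = 0.0261 Ω·mm²/m = 2.61×10^-8 Ω·m
Section 1: A_strand = π(1.3300e-03)² = 5.557e-06 m²; R₁ = ρL/(N·A_s) = (2.61×10^-8)(7.37)/(35×5.557e-06) = 9.890×10^-4 Ω
Section 2: A = π(d/2)² = π(2.9350e-03 m)² = 2.706e-05 m²
R₂ = (2.61×10^-8)(6.73)/(2.706e-05) = 0.006491 Ω
R = R₁ + R₂ = 0.00748 Ω
P = I²R = (11.3)² × 0.00748 = 0.955 W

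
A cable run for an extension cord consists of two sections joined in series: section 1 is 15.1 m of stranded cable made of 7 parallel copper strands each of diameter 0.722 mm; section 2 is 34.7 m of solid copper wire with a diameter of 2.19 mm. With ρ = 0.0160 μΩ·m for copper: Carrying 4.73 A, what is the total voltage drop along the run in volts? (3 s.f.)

1.10 V

ρ = 0.0160 μΩ·m = 1.60×10^-8 Ω·m
Section 1: A_strand = π(3.6100e-04)² = 4.094e-07 m²; R₁ = ρL/(N·A_s) = (1.60×10^-8)(15.1)/(7×4.094e-07) = 0.0843 Ω
Section 2: A = π(d/2)² = π(1.0950e-03 m)² = 3.767e-06 m²
R₂ = (1.60×10^-8)(34.7)/(3.767e-06) = 0.1474 Ω
R = R₁ + R₂ = 0.2317 Ω
V = IR = 4.73 × 0.2317 = 1.10 V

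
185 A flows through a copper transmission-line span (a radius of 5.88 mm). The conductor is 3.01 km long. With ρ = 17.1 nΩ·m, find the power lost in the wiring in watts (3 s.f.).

ρ = 17.1 nΩ·m = 1.71×10^-8 Ω·m
A = πr² = π(5.8800e-03 m)² = 1.086e-04 m²
R = ρL/A = (1.71×10^-8)(3010)/(1.086e-04) = 0.4739 Ω
P = I²R = (185)² × 0.4739 = 16200 W

16200 W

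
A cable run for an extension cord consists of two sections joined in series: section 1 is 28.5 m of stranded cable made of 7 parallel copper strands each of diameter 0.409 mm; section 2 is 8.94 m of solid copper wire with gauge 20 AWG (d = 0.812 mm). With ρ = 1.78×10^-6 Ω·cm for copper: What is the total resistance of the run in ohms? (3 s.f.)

0.859 Ω

ρ = 1.78×10^-6 Ω·cm = 1.78×10^-8 Ω·m
Section 1: A_strand = π(2.0450e-04)² = 1.314e-07 m²; R₁ = ρL/(N·A_s) = (1.78×10^-8)(28.5)/(7×1.314e-07) = 0.5516 Ω
Section 2: A = π(0.812/2 mm)² = π(4.0600e-04 m)² = 5.178e-07 m²
R₂ = (1.78×10^-8)(8.94)/(5.178e-07) = 0.3073 Ω
R = R₁ + R₂ = 0.859 Ω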